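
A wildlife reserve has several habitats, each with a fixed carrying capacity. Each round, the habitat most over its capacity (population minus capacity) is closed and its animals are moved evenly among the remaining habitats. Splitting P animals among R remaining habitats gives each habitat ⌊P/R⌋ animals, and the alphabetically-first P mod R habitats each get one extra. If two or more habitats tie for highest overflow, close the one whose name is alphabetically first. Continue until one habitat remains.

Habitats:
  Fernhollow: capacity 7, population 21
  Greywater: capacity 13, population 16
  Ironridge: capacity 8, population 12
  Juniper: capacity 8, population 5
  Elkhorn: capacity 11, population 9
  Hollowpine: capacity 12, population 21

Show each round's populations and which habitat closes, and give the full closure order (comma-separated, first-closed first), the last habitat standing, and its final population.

Round 1: Elkhorn=9 Fernhollow=21 Greywater=16 Hollowpine=21 Ironridge=12 Juniper=5 → close Fernhollow (overflow 14)
  21÷5 = 4 each, +1 to first 1
Round 2: Elkhorn=14 Greywater=20 Hollowpine=25 Ironridge=16 Juniper=9 → close Hollowpine (overflow 13)
  25÷4 = 6 each, +1 to first 1
Round 3: Elkhorn=21 Greywater=26 Ironridge=22 Juniper=15 → close Ironridge (overflow 14)
  22÷3 = 7 each, +1 to first 1
Round 4: Elkhorn=29 Greywater=33 Juniper=22 → close Greywater (overflow 20)
  33÷2 = 16 each, +1 to first 1
Round 5: Elkhorn=46 Juniper=38 → close Elkhorn (overflow 35)
  46÷1 = 46 each, +1 to first 0

Closure order: Fernhollow, Hollowpine, Ironridge, Greywater, Elkhorn
Last habitat: Juniper with 84 animals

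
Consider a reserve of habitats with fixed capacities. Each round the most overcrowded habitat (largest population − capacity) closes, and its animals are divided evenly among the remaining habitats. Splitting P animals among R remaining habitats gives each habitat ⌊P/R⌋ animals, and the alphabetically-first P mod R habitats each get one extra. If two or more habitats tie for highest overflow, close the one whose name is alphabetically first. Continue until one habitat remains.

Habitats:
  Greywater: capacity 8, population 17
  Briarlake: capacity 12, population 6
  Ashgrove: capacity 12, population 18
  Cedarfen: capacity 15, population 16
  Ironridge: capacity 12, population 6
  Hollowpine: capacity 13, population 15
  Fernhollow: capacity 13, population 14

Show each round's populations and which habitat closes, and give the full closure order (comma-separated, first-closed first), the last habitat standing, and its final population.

Closure order: Greywater, Ashgrove, Hollowpine, Cedarfen, Fernhollow, Briarlake
Last habitat: Ironridge with 92 animals

Round 1: Ashgrove=18 Briarlake=6 Cedarfen=16 Fernhollow=14 Greywater=17 Hollowpine=15 Ironridge=6 → close Greywater (overflow 9)
  17÷6 = 2 each, +1 to first 5
Round 2: Ashgrove=21 Briarlake=9 Cedarfen=19 Fernhollow=17 Hollowpine=18 Ironridge=8 → close Ashgrove (overflow 9)
  21÷5 = 4 each, +1 to first 1
Round 3: Briarlake=14 Cedarfen=23 Fernhollow=21 Hollowpine=22 Ironridge=12 → close Hollowpine (overflow 9)
  22÷4 = 5 each, +1 to first 2
Round 4: Briarlake=20 Cedarfen=29 Fernhollow=26 Ironridge=17 → close Cedarfen (overflow 14)
  29÷3 = 9 each, +1 to first 2
Round 5: Briarlake=30 Fernhollow=36 Ironridge=26 → close Fernhollow (overflow 23)
  36÷2 = 18 each, +1 to first 0
Round 6: Briarlake=48 Ironridge=44 → close Briarlake (overflow 36)
  48÷1 = 48 each, +1 to first 0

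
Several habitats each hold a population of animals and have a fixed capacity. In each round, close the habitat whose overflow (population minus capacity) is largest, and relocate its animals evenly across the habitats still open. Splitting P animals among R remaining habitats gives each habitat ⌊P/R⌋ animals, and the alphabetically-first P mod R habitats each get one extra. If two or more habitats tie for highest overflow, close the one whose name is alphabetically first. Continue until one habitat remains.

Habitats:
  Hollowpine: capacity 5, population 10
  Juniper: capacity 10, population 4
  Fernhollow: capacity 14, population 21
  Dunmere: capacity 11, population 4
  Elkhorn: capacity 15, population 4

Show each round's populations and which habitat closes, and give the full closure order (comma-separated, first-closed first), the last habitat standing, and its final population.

Closure order: Fernhollow, Hollowpine, Dunmere, Juniper
Last habitat: Elkhorn with 43 animals

Round 1: Dunmere=4 Elkhorn=4 Fernhollow=21 Hollowpine=10 Juniper=4 → close Fernhollow (overflow 7)
  21÷4 = 5 each, +1 to first 1
Round 2: Dunmere=10 Elkhorn=9 Hollowpine=15 Juniper=9 → close Hollowpine (overflow 10)
  15÷3 = 5 each, +1 to first 0
Round 3: Dunmere=15 Elkhorn=14 Juniper=14 → close Dunmere (overflow 4)
  15÷2 = 7 each, +1 to first 1
Round 4: Elkhorn=22 Juniper=21 → close Juniper (overflow 11)
  21÷1 = 21 each, +1 to first 0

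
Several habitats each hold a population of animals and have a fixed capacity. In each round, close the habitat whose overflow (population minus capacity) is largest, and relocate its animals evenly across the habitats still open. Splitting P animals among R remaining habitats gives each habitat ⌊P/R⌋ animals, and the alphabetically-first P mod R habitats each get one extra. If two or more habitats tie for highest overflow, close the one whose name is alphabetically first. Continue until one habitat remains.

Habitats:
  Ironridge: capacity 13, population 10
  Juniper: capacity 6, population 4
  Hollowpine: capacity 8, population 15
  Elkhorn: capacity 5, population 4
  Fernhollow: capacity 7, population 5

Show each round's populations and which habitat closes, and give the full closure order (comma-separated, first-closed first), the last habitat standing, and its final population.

Round 1: Elkhorn=4 Fernhollow=5 Hollowpine=15 Ironridge=10 Juniper=4 → close Hollowpine (overflow 7)
  15÷4 = 3 each, +1 to first 3
Round 2: Elkhorn=8 Fernhollow=9 Ironridge=14 Juniper=7 → close Elkhorn (overflow 3)
  8÷3 = 2 each, +1 to first 2
Round 3: Fernhollow=12 Ironridge=17 Juniper=9 → close Fernhollow (overflow 5)
  12÷2 = 6 each, +1 to first 0
Round 4: Ironridge=23 Juniper=15 → close Ironridge (overflow 10)
  23÷1 = 23 each, +1 to first 0

Closure order: Hollowpine, Elkhorn, Fernhollow, Ironridge
Last habitat: Juniper with 38 animals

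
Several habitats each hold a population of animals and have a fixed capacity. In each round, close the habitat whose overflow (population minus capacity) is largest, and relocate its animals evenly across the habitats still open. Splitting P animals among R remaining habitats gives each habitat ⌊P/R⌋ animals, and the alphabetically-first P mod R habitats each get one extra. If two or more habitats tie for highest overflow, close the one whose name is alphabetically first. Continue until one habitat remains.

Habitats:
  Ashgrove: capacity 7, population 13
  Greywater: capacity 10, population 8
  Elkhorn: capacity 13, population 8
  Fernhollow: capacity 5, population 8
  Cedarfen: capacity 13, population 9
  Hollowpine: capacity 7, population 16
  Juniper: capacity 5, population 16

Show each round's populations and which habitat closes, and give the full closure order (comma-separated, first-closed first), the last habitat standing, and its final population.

Closure order: Juniper, Hollowpine, Ashgrove, Fernhollow, Cedarfen, Greywater
Last habitat: Elkhorn with 78 animals

Round 1: Ashgrove=13 Cedarfen=9 Elkhorn=8 Fernhollow=8 Greywater=8 Hollowpine=16 Juniper=16 → close Juniper (overflow 11)
  16÷6 = 2 each, +1 to first 4
Round 2: Ashgrove=16 Cedarfen=12 Elkhorn=11 Fernhollow=11 Greywater=10 Hollowpine=18 → close Hollowpine (overflow 11)
  18÷5 = 3 each, +1 to first 3
Round 3: Ashgrove=20 Cedarfen=16 Elkhorn=15 Fernhollow=14 Greywater=13 → close Ashgrove (overflow 13)
  20÷4 = 5 each, +1 to first 0
Round 4: Cedarfen=21 Elkhorn=20 Fernhollow=19 Greywater=18 → close Fernhollow (overflow 14)
  19÷3 = 6 each, +1 to first 1
Round 5: Cedarfen=28 Elkhorn=26 Greywater=24 → close Cedarfen (overflow 15)
  28÷2 = 14 each, +1 to first 0
Round 6: Elkhorn=40 Greywater=38 → close Greywater (overflow 28)
  38÷1 = 38 each, +1 to first 0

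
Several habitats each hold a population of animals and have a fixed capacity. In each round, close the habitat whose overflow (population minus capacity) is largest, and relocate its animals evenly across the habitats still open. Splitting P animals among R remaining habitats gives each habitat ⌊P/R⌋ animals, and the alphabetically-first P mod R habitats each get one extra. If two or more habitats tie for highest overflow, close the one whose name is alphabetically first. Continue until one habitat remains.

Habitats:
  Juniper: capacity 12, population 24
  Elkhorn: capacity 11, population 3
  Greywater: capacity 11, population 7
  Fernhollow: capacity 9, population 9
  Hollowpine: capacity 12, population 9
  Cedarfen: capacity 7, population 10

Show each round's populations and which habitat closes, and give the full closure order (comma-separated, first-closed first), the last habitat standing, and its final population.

Round 1: Cedarfen=10 Elkhorn=3 Fernhollow=9 Greywater=7 Hollowpine=9 Juniper=24 → close Juniper (overflow 12)
  24÷5 = 4 each, +1 to first 4
Round 2: Cedarfen=15 Elkhorn=8 Fernhollow=14 Greywater=12 Hollowpine=13 → close Cedarfen (overflow 8)
  15÷4 = 3 each, +1 to first 3
Round 3: Elkhorn=12 Fernhollow=18 Greywater=16 Hollowpine=16 → close Fernhollow (overflow 9)
  18÷3 = 6 each, +1 to first 0
Round 4: Elkhorn=18 Greywater=22 Hollowpine=22 → close Greywater (overflow 11)
  22÷2 = 11 each, +1 to first 0
Round 5: Elkhorn=29 Hollowpine=33 → close Hollowpine (overflow 21)
  33÷1 = 33 each, +1 to first 0

Closure order: Juniper, Cedarfen, Fernhollow, Greywater, Hollowpine
Last habitat: Elkhorn with 62 animals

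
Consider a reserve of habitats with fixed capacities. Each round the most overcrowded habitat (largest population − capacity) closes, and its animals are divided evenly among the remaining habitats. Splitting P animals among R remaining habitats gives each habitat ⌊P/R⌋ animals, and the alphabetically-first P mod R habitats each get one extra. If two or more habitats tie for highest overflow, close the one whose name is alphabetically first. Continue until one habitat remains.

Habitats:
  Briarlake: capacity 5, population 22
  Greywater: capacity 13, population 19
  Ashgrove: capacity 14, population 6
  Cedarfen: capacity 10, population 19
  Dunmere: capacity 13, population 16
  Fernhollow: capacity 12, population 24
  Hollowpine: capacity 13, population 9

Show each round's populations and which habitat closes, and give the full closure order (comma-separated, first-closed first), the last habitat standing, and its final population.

Round 1: Ashgrove=6 Briarlake=22 Cedarfen=19 Dunmere=16 Fernhollow=24 Greywater=19 Hollowpine=9 → close Briarlake (overflow 17)
  22÷6 = 3 each, +1 to first 4
Round 2: Ashgrove=10 Cedarfen=23 Dunmere=20 Fernhollow=28 Greywater=22 Hollowpine=12 → close Fernhollow (overflow 16)
  28÷5 = 5 each, +1 to first 3
Round 3: Ashgrove=16 Cedarfen=29 Dunmere=26 Greywater=27 Hollowpine=17 → close Cedarfen (overflow 19)
  29÷4 = 7 each, +1 to first 1
Round 4: Ashgrove=24 Dunmere=33 Greywater=34 Hollowpine=24 → close Greywater (overflow 21)
  34÷3 = 11 each, +1 to first 1
Round 5: Ashgrove=36 Dunmere=44 Hollowpine=35 → close Dunmere (overflow 31)
  44÷2 = 22 each, +1 to first 0
Round 6: Ashgrove=58 Hollowpine=57 → close Ashgrove (overflow 44)
  58÷1 = 58 each, +1 to first 0

Closure order: Briarlake, Fernhollow, Cedarfen, Greywater, Dunmere, Ashgrove
Last habitat: Hollowpine with 115 animals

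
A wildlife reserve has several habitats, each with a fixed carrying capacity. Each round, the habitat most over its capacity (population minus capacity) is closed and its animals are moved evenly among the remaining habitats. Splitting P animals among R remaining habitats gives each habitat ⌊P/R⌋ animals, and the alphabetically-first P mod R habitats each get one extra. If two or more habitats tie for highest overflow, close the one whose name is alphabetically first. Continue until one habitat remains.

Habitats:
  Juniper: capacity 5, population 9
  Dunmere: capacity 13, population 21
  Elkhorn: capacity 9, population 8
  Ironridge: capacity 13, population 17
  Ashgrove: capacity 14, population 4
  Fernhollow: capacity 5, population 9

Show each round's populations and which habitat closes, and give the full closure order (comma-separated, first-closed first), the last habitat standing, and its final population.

Closure order: Dunmere, Fernhollow, Ironridge, Juniper, Elkhorn
Last habitat: Ashgrove with 68 animals

Round 1: Ashgrove=4 Dunmere=21 Elkhorn=8 Fernhollow=9 Ironridge=17 Juniper=9 → close Dunmere (overflow 8)
  21÷5 = 4 each, +1 to first 1
Round 2: Ashgrove=9 Elkhorn=12 Fernhollow=13 Ironridge=21 Juniper=13 → close Fernhollow (overflow 8)
  13÷4 = 3 each, +1 to first 1
Round 3: Ashgrove=13 Elkhorn=15 Ironridge=24 Juniper=16 → close Ironridge (overflow 11)
  24÷3 = 8 each, +1 to first 0
Round 4: Ashgrove=21 Elkhorn=23 Juniper=24 → close Juniper (overflow 19)
  24÷2 = 12 each, +1 to first 0
Round 5: Ashgrove=33 Elkhorn=35 → close Elkhorn (overflow 26)
  35÷1 = 35 each, +1 to first 0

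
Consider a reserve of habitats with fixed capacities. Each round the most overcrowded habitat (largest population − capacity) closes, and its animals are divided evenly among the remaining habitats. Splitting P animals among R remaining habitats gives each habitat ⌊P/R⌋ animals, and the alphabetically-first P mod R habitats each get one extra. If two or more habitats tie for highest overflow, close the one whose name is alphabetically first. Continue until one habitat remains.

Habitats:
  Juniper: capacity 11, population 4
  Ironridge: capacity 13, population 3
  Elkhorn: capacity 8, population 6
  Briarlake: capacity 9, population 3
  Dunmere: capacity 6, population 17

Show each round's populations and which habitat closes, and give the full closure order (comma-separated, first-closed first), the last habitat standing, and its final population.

Round 1: Briarlake=3 Dunmere=17 Elkhorn=6 Ironridge=3 Juniper=4 → close Dunmere (overflow 11)
  17÷4 = 4 each, +1 to first 1
Round 2: Briarlake=8 Elkhorn=10 Ironridge=7 Juniper=8 → close Elkhorn (overflow 2)
  10÷3 = 3 each, +1 to first 1
Round 3: Briarlake=12 Ironridge=10 Juniper=11 → close Briarlake (overflow 3)
  12÷2 = 6 each, +1 to first 0
Round 4: Ironridge=16 Juniper=17 → close Juniper (overflow 6)
  17÷1 = 17 each, +1 to first 0

Closure order: Dunmere, Elkhorn, Briarlake, Juniper
Last habitat: Ironridge with 33 animals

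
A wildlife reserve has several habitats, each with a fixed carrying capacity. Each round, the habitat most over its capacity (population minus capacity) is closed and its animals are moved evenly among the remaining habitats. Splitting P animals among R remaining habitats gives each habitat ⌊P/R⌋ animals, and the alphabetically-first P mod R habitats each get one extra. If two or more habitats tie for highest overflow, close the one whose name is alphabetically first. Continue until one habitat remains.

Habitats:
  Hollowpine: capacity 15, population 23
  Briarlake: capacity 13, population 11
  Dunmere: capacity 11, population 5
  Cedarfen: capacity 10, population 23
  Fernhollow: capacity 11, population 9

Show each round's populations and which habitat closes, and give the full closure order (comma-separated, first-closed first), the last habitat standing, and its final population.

Closure order: Cedarfen, Hollowpine, Briarlake, Fernhollow
Last habitat: Dunmere with 71 animals

Round 1: Briarlake=11 Cedarfen=23 Dunmere=5 Fernhollow=9 Hollowpine=23 → close Cedarfen (overflow 13)
  23÷4 = 5 each, +1 to first 3
Round 2: Briarlake=17 Dunmere=11 Fernhollow=15 Hollowpine=28 → close Hollowpine (overflow 13)
  28÷3 = 9 each, +1 to first 1
Round 3: Briarlake=27 Dunmere=20 Fernhollow=24 → close Briarlake (overflow 14)
  27÷2 = 13 each, +1 to first 1
Round 4: Dunmere=34 Fernhollow=37 → close Fernhollow (overflow 26)
  37÷1 = 37 each, +1 to first 0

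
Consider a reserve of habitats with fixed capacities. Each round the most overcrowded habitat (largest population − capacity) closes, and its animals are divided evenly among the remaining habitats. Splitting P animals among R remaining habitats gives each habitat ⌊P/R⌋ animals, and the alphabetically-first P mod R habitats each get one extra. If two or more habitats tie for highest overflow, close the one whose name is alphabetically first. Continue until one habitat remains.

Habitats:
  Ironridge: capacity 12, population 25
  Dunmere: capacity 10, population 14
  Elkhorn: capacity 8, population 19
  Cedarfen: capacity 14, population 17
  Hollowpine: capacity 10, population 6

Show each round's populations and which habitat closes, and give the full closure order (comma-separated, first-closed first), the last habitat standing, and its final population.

Round 1: Cedarfen=17 Dunmere=14 Elkhorn=19 Hollowpine=6 Ironridge=25 → close Ironridge (overflow 13)
  25÷4 = 6 each, +1 to first 1
Round 2: Cedarfen=24 Dunmere=20 Elkhorn=25 Hollowpine=12 → close Elkhorn (overflow 17)
  25÷3 = 8 each, +1 to first 1
Round 3: Cedarfen=33 Dunmere=28 Hollowpine=20 → close Cedarfen (overflow 19)
  33÷2 = 16 each, +1 to first 1
Round 4: Dunmere=45 Hollowpine=36 → close Dunmere (overflow 35)
  45÷1 = 45 each, +1 to first 0

Closure order: Ironridge, Elkhorn, Cedarfen, Dunmere
Last habitat: Hollowpine with 81 animals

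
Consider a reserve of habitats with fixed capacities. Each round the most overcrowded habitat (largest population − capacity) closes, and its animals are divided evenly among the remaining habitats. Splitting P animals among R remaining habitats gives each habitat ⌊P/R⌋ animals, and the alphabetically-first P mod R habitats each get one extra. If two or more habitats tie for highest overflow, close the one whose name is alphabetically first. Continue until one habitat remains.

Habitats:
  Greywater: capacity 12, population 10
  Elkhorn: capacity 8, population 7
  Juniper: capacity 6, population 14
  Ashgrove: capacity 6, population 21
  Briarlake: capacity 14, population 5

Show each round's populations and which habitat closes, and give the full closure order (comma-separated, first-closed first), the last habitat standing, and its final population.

Closure order: Ashgrove, Juniper, Elkhorn, Greywater
Last habitat: Briarlake with 57 animals

Round 1: Ashgrove=21 Briarlake=5 Elkhorn=7 Greywater=10 Juniper=14 → close Ashgrove (overflow 15)
  21÷4 = 5 each, +1 to first 1
Round 2: Briarlake=11 Elkhorn=12 Greywater=15 Juniper=19 → close Juniper (overflow 13)
  19÷3 = 6 each, +1 to first 1
Round 3: Briarlake=18 Elkhorn=18 Greywater=21 → close Elkhorn (overflow 10)
  18÷2 = 9 each, +1 to first 0
Round 4: Briarlake=27 Greywater=30 → close Greywater (overflow 18)
  30÷1 = 30 each, +1 to first 0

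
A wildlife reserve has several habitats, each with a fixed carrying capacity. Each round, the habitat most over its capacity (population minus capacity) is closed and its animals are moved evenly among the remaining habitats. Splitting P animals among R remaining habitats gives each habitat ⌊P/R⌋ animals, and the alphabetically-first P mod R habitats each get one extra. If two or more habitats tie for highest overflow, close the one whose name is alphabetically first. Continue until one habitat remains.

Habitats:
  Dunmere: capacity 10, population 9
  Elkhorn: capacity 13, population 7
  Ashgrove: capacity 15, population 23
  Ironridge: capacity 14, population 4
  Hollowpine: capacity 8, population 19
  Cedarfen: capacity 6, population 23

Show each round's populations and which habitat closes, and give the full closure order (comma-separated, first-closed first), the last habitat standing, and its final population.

Round 1: Ashgrove=23 Cedarfen=23 Dunmere=9 Elkhorn=7 Hollowpine=19 Ironridge=4 → close Cedarfen (overflow 17)
  23÷5 = 4 each, +1 to first 3
Round 2: Ashgrove=28 Dunmere=14 Elkhorn=12 Hollowpine=23 Ironridge=8 → close Hollowpine (overflow 15)
  23÷4 = 5 each, +1 to first 3
Round 3: Ashgrove=34 Dunmere=20 Elkhorn=18 Ironridge=13 → close Ashgrove (overflow 19)
  34÷3 = 11 each, +1 to first 1
Round 4: Dunmere=32 Elkhorn=29 Ironridge=24 → close Dunmere (overflow 22)
  32÷2 = 16 each, +1 to first 0
Round 5: Elkhorn=45 Ironridge=40 → close Elkhorn (overflow 32)
  45÷1 = 45 each, +1 to first 0

Closure order: Cedarfen, Hollowpine, Ashgrove, Dunmere, Elkhorn
Last habitat: Ironridge with 85 animals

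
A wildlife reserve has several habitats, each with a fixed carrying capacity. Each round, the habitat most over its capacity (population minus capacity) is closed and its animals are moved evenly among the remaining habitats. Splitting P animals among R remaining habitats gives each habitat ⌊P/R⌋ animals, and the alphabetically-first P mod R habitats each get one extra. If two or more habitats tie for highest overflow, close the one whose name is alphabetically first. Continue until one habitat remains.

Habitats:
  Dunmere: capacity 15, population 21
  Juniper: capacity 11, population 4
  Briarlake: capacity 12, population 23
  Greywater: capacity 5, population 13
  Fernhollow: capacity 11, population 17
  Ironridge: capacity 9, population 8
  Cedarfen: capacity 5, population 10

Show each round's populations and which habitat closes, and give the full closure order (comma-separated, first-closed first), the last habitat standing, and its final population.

Closure order: Briarlake, Greywater, Dunmere, Cedarfen, Fernhollow, Ironridge
Last habitat: Juniper with 96 animals

Round 1: Briarlake=23 Cedarfen=10 Dunmere=21 Fernhollow=17 Greywater=13 Ironridge=8 Juniper=4 → close Briarlake (overflow 11)
  23÷6 = 3 each, +1 to first 5
Round 2: Cedarfen=14 Dunmere=25 Fernhollow=21 Greywater=17 Ironridge=12 Juniper=7 → close Greywater (overflow 12)
  17÷5 = 3 each, +1 to first 2
Round 3: Cedarfen=18 Dunmere=29 Fernhollow=24 Ironridge=15 Juniper=10 → close Dunmere (overflow 14)
  29÷4 = 7 each, +1 to first 1
Round 4: Cedarfen=26 Fernhollow=31 Ironridge=22 Juniper=17 → close Cedarfen (overflow 21)
  26÷3 = 8 each, +1 to first 2
Round 5: Fernhollow=40 Ironridge=31 Juniper=25 → close Fernhollow (overflow 29)
  40÷2 = 20 each, +1 to first 0
Round 6: Ironridge=51 Juniper=45 → close Ironridge (overflow 42)
  51÷1 = 51 each, +1 to first 0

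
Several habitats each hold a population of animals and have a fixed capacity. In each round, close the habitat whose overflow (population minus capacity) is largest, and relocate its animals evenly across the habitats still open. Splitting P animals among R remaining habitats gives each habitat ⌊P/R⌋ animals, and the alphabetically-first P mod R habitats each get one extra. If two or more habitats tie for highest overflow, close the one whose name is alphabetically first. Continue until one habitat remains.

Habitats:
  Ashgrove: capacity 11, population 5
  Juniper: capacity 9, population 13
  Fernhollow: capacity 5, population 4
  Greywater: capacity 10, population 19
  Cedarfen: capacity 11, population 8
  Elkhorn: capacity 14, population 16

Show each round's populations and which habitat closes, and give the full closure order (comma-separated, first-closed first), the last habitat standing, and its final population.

Round 1: Ashgrove=5 Cedarfen=8 Elkhorn=16 Fernhollow=4 Greywater=19 Juniper=13 → close Greywater (overflow 9)
  19÷5 = 3 each, +1 to first 4
Round 2: Ashgrove=9 Cedarfen=12 Elkhorn=20 Fernhollow=8 Juniper=16 → close Juniper (overflow 7)
  16÷4 = 4 each, +1 to first 0
Round 3: Ashgrove=13 Cedarfen=16 Elkhorn=24 Fernhollow=12 → close Elkhorn (overflow 10)
  24÷3 = 8 each, +1 to first 0
Round 4: Ashgrove=21 Cedarfen=24 Fernhollow=20 → close Fernhollow (overflow 15)
  20÷2 = 10 each, +1 to first 0
Round 5: Ashgrove=31 Cedarfen=34 → close Cedarfen (overflow 23)
  34÷1 = 34 each, +1 to first 0

Closure order: Greywater, Juniper, Elkhorn, Fernhollow, Cedarfen
Last habitat: Ashgrove with 65 animals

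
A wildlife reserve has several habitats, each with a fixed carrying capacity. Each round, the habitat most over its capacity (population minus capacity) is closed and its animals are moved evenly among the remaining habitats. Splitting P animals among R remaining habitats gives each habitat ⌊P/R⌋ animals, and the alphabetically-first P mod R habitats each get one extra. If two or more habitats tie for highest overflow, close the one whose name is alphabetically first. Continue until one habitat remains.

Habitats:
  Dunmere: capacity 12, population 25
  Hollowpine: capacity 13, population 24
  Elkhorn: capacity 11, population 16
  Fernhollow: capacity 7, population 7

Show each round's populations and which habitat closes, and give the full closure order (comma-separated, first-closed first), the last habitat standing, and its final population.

Closure order: Dunmere, Hollowpine, Elkhorn
Last habitat: Fernhollow with 72 animals

Round 1: Dunmere=25 Elkhorn=16 Fernhollow=7 Hollowpine=24 → close Dunmere (overflow 13)
  25÷3 = 8 each, +1 to first 1
Round 2: Elkhorn=25 Fernhollow=15 Hollowpine=32 → close Hollowpine (overflow 19)
  32÷2 = 16 each, +1 to first 0
Round 3: Elkhorn=41 Fernhollow=31 → close Elkhorn (overflow 30)
  41÷1 = 41 each, +1 to first 0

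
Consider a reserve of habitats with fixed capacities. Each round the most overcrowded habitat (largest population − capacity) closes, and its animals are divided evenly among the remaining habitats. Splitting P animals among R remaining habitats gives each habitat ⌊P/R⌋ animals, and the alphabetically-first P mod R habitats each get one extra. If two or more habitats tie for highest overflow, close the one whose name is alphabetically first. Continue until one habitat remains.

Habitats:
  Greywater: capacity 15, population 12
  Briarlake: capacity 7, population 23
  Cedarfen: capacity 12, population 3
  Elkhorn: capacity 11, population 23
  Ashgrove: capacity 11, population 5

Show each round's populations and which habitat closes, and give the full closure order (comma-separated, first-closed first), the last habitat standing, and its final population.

Round 1: Ashgrove=5 Briarlake=23 Cedarfen=3 Elkhorn=23 Greywater=12 → close Briarlake (overflow 16)
  23÷4 = 5 each, +1 to first 3
Round 2: Ashgrove=11 Cedarfen=9 Elkhorn=29 Greywater=17 → close Elkhorn (overflow 18)
  29÷3 = 9 each, +1 to first 2
Round 3: Ashgrove=21 Cedarfen=19 Greywater=26 → close Greywater (overflow 11)
  26÷2 = 13 each, +1 to first 0
Round 4: Ashgrove=34 Cedarfen=32 → close Ashgrove (overflow 23)
  34÷1 = 34 each, +1 to first 0

Closure order: Briarlake, Elkhorn, Greywater, Ashgrove
Last habitat: Cedarfen with 66 animals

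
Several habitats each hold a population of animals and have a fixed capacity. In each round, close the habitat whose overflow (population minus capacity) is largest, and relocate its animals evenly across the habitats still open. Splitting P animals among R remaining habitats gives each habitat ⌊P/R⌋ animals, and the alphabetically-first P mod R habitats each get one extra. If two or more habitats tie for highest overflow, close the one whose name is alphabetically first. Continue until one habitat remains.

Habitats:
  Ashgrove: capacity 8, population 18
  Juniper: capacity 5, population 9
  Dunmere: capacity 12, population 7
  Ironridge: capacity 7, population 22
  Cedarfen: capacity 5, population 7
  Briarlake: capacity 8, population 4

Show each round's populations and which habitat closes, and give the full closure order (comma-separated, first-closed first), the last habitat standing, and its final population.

Round 1: Ashgrove=18 Briarlake=4 Cedarfen=7 Dunmere=7 Ironridge=22 Juniper=9 → close Ironridge (overflow 15)
  22÷5 = 4 each, +1 to first 2
Round 2: Ashgrove=23 Briarlake=9 Cedarfen=11 Dunmere=11 Juniper=13 → close Ashgrove (overflow 15)
  23÷4 = 5 each, +1 to first 3
Round 3: Briarlake=15 Cedarfen=17 Dunmere=17 Juniper=18 → close Juniper (overflow 13)
  18÷3 = 6 each, +1 to first 0
Round 4: Briarlake=21 Cedarfen=23 Dunmere=23 → close Cedarfen (overflow 18)
  23÷2 = 11 each, +1 to first 1
Round 5: Briarlake=33 Dunmere=34 → close Briarlake (overflow 25)
  33÷1 = 33 each, +1 to first 0

Closure order: Ironridge, Ashgrove, Juniper, Cedarfen, Briarlake
Last habitat: Dunmere with 67 animals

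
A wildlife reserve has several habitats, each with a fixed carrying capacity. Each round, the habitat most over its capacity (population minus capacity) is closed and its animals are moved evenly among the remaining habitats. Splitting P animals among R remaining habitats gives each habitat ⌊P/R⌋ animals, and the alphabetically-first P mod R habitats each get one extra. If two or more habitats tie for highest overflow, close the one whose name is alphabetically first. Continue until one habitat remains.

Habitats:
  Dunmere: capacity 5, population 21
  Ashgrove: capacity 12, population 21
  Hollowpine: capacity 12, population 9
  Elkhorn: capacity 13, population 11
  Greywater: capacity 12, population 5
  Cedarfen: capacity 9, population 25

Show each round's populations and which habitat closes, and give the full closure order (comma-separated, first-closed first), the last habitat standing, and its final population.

Closure order: Cedarfen, Dunmere, Ashgrove, Elkhorn, Hollowpine
Last habitat: Greywater with 92 animals

Round 1: Ashgrove=21 Cedarfen=25 Dunmere=21 Elkhorn=11 Greywater=5 Hollowpine=9 → close Cedarfen (overflow 16)
  25÷5 = 5 each, +1 to first 0
Round 2: Ashgrove=26 Dunmere=26 Elkhorn=16 Greywater=10 Hollowpine=14 → close Dunmere (overflow 21)
  26÷4 = 6 each, +1 to first 2
Round 3: Ashgrove=33 Elkhorn=23 Greywater=16 Hollowpine=20 → close Ashgrove (overflow 21)
  33÷3 = 11 each, +1 to first 0
Round 4: Elkhorn=34 Greywater=27 Hollowpine=31 → close Elkhorn (overflow 21)
  34÷2 = 17 each, +1 to first 0
Round 5: Greywater=44 Hollowpine=48 → close Hollowpine (overflow 36)
  48÷1 = 48 each, +1 to first 0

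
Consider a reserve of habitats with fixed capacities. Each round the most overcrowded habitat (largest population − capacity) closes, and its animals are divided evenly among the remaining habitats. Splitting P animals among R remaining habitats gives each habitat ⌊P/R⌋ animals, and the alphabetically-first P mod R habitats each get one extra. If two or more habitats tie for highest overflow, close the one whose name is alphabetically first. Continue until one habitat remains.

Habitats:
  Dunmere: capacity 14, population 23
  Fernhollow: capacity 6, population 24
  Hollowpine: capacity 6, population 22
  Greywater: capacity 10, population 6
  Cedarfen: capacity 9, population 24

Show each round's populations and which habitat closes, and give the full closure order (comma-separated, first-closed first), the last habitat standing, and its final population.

Round 1: Cedarfen=24 Dunmere=23 Fernhollow=24 Greywater=6 Hollowpine=22 → close Fernhollow (overflow 18)
  24÷4 = 6 each, +1 to first 0
Round 2: Cedarfen=30 Dunmere=29 Greywater=12 Hollowpine=28 → close Hollowpine (overflow 22)
  28÷3 = 9 each, +1 to first 1
Round 3: Cedarfen=40 Dunmere=38 Greywater=21 → close Cedarfen (overflow 31)
  40÷2 = 20 each, +1 to first 0
Round 4: Dunmere=58 Greywater=41 → close Dunmere (overflow 44)
  58÷1 = 58 each, +1 to first 0

Closure order: Fernhollow, Hollowpine, Cedarfen, Dunmere
Last habitat: Greywater with 99 animals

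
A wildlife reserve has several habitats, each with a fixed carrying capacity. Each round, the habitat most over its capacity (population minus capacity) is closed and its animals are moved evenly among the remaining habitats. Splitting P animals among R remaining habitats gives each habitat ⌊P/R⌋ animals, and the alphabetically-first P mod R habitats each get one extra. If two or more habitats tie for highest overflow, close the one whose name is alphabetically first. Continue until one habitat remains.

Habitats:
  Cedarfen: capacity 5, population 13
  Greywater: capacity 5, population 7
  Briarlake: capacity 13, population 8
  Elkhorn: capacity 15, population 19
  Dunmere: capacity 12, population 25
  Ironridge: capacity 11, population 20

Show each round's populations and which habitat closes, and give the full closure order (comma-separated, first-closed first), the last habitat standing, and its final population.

Closure order: Dunmere, Ironridge, Cedarfen, Elkhorn, Greywater
Last habitat: Briarlake with 92 animals

Round 1: Briarlake=8 Cedarfen=13 Dunmere=25 Elkhorn=19 Greywater=7 Ironridge=20 → close Dunmere (overflow 13)
  25÷5 = 5 each, +1 to first 0
Round 2: Briarlake=13 Cedarfen=18 Elkhorn=24 Greywater=12 Ironridge=25 → close Ironridge (overflow 14)
  25÷4 = 6 each, +1 to first 1
Round 3: Briarlake=20 Cedarfen=24 Elkhorn=30 Greywater=18 → close Cedarfen (overflow 19)
  24÷3 = 8 each, +1 to first 0
Round 4: Briarlake=28 Elkhorn=38 Greywater=26 → close Elkhorn (overflow 23)
  38÷2 = 19 each, +1 to first 0
Round 5: Briarlake=47 Greywater=45 → close Greywater (overflow 40)
  45÷1 = 45 each, +1 to first 0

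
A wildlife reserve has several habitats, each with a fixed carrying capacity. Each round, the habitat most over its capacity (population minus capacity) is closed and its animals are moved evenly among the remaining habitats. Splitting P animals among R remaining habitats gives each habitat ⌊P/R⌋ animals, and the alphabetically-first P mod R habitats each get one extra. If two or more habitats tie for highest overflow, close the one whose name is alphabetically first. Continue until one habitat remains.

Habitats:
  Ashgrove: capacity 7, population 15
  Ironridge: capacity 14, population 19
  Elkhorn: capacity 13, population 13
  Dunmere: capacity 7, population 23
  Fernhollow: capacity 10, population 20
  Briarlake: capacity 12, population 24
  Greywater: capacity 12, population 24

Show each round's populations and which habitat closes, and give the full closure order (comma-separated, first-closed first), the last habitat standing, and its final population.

Closure order: Dunmere, Briarlake, Greywater, Fernhollow, Ashgrove, Ironridge
Last habitat: Elkhorn with 138 animals

Round 1: Ashgrove=15 Briarlake=24 Dunmere=23 Elkhorn=13 Fernhollow=20 Greywater=24 Ironridge=19 → close Dunmere (overflow 16)
  23÷6 = 3 each, +1 to first 5
Round 2: Ashgrove=19 Briarlake=28 Elkhorn=17 Fernhollow=24 Greywater=28 Ironridge=22 → close Briarlake (overflow 16)
  28÷5 = 5 each, +1 to first 3
Round 3: Ashgrove=25 Elkhorn=23 Fernhollow=30 Greywater=33 Ironridge=27 → close Greywater (overflow 21)
  33÷4 = 8 each, +1 to first 1
Round 4: Ashgrove=34 Elkhorn=31 Fernhollow=38 Ironridge=35 → close Fernhollow (overflow 28)
  38÷3 = 12 each, +1 to first 2
Round 5: Ashgrove=47 Elkhorn=44 Ironridge=47 → close Ashgrove (overflow 40)
  47÷2 = 23 each, +1 to first 1
Round 6: Elkhorn=68 Ironridge=70 → close Ironridge (overflow 56)
  70÷1 = 70 each, +1 to first 0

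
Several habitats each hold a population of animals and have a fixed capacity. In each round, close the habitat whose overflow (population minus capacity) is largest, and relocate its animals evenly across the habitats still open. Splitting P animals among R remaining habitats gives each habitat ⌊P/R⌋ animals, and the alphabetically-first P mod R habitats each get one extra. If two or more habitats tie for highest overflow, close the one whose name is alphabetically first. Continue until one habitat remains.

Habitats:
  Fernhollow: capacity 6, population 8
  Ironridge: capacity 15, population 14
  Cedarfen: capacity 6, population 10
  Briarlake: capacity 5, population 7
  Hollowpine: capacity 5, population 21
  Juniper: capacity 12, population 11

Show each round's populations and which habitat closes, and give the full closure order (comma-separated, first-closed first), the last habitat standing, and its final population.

Round 1: Briarlake=7 Cedarfen=10 Fernhollow=8 Hollowpine=21 Ironridge=14 Juniper=11 → close Hollowpine (overflow 16)
  21÷5 = 4 each, +1 to first 1
Round 2: Briarlake=12 Cedarfen=14 Fernhollow=12 Ironridge=18 Juniper=15 → close Cedarfen (overflow 8)
  14÷4 = 3 each, +1 to first 2
Round 3: Briarlake=16 Fernhollow=16 Ironridge=21 Juniper=18 → close Briarlake (overflow 11)
  16÷3 = 5 each, +1 to first 1
Round 4: Fernhollow=22 Ironridge=26 Juniper=23 → close Fernhollow (overflow 16)
  22÷2 = 11 each, +1 to first 0
Round 5: Ironridge=37 Juniper=34 → close Ironridge (overflow 22)
  37÷1 = 37 each, +1 to first 0

Closure order: Hollowpine, Cedarfen, Briarlake, Fernhollow, Ironridge
Last habitat: Juniper with 71 animals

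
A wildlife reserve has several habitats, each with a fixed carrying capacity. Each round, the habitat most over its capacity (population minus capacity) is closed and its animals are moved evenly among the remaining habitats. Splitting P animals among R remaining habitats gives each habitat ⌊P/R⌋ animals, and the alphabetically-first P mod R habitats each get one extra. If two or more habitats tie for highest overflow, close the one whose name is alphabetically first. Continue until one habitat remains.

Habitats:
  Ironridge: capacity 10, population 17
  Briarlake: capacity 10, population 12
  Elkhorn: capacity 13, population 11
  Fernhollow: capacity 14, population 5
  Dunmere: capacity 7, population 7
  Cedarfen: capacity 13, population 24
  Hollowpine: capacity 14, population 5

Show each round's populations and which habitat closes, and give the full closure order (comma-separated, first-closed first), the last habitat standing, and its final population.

Closure order: Cedarfen, Ironridge, Briarlake, Dunmere, Elkhorn, Fernhollow
Last habitat: Hollowpine with 81 animals

Round 1: Briarlake=12 Cedarfen=24 Dunmere=7 Elkhorn=11 Fernhollow=5 Hollowpine=5 Ironridge=17 → close Cedarfen (overflow 11)
  24÷6 = 4 each, +1 to first 0
Round 2: Briarlake=16 Dunmere=11 Elkhorn=15 Fernhollow=9 Hollowpine=9 Ironridge=21 → close Ironridge (overflow 11)
  21÷5 = 4 each, +1 to first 1
Round 3: Briarlake=21 Dunmere=15 Elkhorn=19 Fernhollow=13 Hollowpine=13 → close Briarlake (overflow 11)
  21÷4 = 5 each, +1 to first 1
Round 4: Dunmere=21 Elkhorn=24 Fernhollow=18 Hollowpine=18 → close Dunmere (overflow 14)
  21÷3 = 7 each, +1 to first 0
Round 5: Elkhorn=31 Fernhollow=25 Hollowpine=25 → close Elkhorn (overflow 18)
  31÷2 = 15 each, +1 to first 1
Round 6: Fernhollow=41 Hollowpine=40 → close Fernhollow (overflow 27)
  41÷1 = 41 each, +1 to first 0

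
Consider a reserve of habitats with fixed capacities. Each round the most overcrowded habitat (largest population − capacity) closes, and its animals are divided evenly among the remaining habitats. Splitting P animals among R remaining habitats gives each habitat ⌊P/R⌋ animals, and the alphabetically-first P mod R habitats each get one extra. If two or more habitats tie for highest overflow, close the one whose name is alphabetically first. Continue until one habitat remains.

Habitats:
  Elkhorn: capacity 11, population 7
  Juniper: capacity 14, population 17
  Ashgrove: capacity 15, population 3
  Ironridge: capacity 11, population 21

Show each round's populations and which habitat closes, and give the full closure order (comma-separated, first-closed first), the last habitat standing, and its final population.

Round 1: Ashgrove=3 Elkhorn=7 Ironridge=21 Juniper=17 → close Ironridge (overflow 10)
  21÷3 = 7 each, +1 to first 0
Round 2: Ashgrove=10 Elkhorn=14 Juniper=24 → close Juniper (overflow 10)
  24÷2 = 12 each, +1 to first 0
Round 3: Ashgrove=22 Elkhorn=26 → close Elkhorn (overflow 15)
  26÷1 = 26 each, +1 to first 0

Closure order: Ironridge, Juniper, Elkhorn
Last habitat: Ashgrove with 48 animals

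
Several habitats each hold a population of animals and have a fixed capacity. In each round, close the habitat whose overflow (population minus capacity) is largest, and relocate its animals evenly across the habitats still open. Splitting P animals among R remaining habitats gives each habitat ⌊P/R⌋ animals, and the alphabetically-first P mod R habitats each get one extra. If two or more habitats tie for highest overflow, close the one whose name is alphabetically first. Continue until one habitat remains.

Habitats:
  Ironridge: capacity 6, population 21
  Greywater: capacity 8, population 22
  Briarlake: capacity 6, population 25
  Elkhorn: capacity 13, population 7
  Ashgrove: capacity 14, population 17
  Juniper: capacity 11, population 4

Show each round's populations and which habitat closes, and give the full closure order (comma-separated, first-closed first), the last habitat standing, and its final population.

Closure order: Briarlake, Ironridge, Greywater, Ashgrove, Elkhorn
Last habitat: Juniper with 96 animals

Round 1: Ashgrove=17 Briarlake=25 Elkhorn=7 Greywater=22 Ironridge=21 Juniper=4 → close Briarlake (overflow 19)
  25÷5 = 5 each, +1 to first 0
Round 2: Ashgrove=22 Elkhorn=12 Greywater=27 Ironridge=26 Juniper=9 → close Ironridge (overflow 20)
  26÷4 = 6 each, +1 to first 2
Round 3: Ashgrove=29 Elkhorn=19 Greywater=33 Juniper=15 → close Greywater (overflow 25)
  33÷3 = 11 each, +1 to first 0
Round 4: Ashgrove=40 Elkhorn=30 Juniper=26 → close Ashgrove (overflow 26)
  40÷2 = 20 each, +1 to first 0
Round 5: Elkhorn=50 Juniper=46 → close Elkhorn (overflow 37)
  50÷1 = 50 each, +1 to first 0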